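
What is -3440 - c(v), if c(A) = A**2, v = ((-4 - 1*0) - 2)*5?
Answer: -4340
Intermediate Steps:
v = -30 (v = ((-4 + 0) - 2)*5 = (-4 - 2)*5 = -6*5 = -30)
-3440 - c(v) = -3440 - 1*(-30)**2 = -3440 - 1*900 = -3440 - 900 = -4340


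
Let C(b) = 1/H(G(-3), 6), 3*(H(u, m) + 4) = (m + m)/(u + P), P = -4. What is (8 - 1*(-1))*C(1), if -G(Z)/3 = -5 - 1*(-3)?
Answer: -9/2 ≈ -4.5000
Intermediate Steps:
G(Z) = 6 (G(Z) = -3*(-5 - 1*(-3)) = -3*(-5 + 3) = -3*(-2) = 6)
H(u, m) = -4 + 2*m/(3*(-4 + u)) (H(u, m) = -4 + ((m + m)/(u - 4))/3 = -4 + ((2*m)/(-4 + u))/3 = -4 + (2*m/(-4 + u))/3 = -4 + 2*m/(3*(-4 + u)))
C(b) = -½ (C(b) = 1/(2*(24 + 6 - 6*6)/(3*(-4 + 6))) = 1/((⅔)*(24 + 6 - 36)/2) = 1/((⅔)*(½)*(-6)) = 1/(-2) = -½)
(8 - 1*(-1))*C(1) = (8 - 1*(-1))*(-½) = (8 + 1)*(-½) = 9*(-½) = -9/2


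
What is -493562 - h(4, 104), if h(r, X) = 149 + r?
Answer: -493715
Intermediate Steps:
-493562 - h(4, 104) = -493562 - (149 + 4) = -493562 - 1*153 = -493562 - 153 = -493715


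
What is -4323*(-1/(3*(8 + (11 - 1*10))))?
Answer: 1441/9 ≈ 160.11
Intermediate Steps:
-4323*(-1/(3*(8 + (11 - 1*10)))) = -4323*(-1/(3*(8 + (11 - 10)))) = -4323*(-1/(3*(8 + 1))) = -4323/(9*(-3)) = -4323/(-27) = -4323*(-1/27) = 1441/9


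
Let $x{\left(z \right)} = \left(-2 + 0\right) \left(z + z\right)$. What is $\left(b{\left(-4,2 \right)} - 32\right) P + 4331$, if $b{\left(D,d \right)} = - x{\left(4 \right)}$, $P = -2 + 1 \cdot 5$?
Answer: $4283$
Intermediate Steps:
$P = 3$ ($P = -2 + 5 = 3$)
$x{\left(z \right)} = - 4 z$ ($x{\left(z \right)} = - 2 \cdot 2 z = - 4 z$)
$b{\left(D,d \right)} = 16$ ($b{\left(D,d \right)} = - \left(-4\right) 4 = \left(-1\right) \left(-16\right) = 16$)
$\left(b{\left(-4,2 \right)} - 32\right) P + 4331 = \left(16 - 32\right) 3 + 4331 = \left(-16\right) 3 + 4331 = -48 + 4331 = 4283$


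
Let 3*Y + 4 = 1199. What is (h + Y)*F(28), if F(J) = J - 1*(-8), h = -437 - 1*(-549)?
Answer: 18372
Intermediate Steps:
Y = 1195/3 (Y = -4/3 + (⅓)*1199 = -4/3 + 1199/3 = 1195/3 ≈ 398.33)
h = 112 (h = -437 + 549 = 112)
F(J) = 8 + J (F(J) = J + 8 = 8 + J)
(h + Y)*F(28) = (112 + 1195/3)*(8 + 28) = (1531/3)*36 = 18372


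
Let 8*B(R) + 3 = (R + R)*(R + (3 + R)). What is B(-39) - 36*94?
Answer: -21225/8 ≈ -2653.1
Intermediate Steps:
B(R) = -3/8 + R*(3 + 2*R)/4 (B(R) = -3/8 + ((R + R)*(R + (3 + R)))/8 = -3/8 + ((2*R)*(3 + 2*R))/8 = -3/8 + (2*R*(3 + 2*R))/8 = -3/8 + R*(3 + 2*R)/4)
B(-39) - 36*94 = (-3/8 + (½)*(-39)² + (¾)*(-39)) - 36*94 = (-3/8 + (½)*1521 - 117/4) - 1*3384 = (-3/8 + 1521/2 - 117/4) - 3384 = 5847/8 - 3384 = -21225/8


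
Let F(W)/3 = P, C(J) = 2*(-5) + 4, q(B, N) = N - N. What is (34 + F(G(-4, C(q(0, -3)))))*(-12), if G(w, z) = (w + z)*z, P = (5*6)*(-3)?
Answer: 2832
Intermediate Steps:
q(B, N) = 0
P = -90 (P = 30*(-3) = -90)
C(J) = -6 (C(J) = -10 + 4 = -6)
G(w, z) = z*(w + z)
F(W) = -270 (F(W) = 3*(-90) = -270)
(34 + F(G(-4, C(q(0, -3)))))*(-12) = (34 - 270)*(-12) = -236*(-12) = 2832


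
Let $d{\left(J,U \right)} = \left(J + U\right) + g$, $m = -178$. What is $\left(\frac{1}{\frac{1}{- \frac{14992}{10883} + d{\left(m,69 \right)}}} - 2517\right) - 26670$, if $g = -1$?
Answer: $- \frac{318854243}{10883} \approx -29298.0$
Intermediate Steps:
$d{\left(J,U \right)} = -1 + J + U$ ($d{\left(J,U \right)} = \left(J + U\right) - 1 = -1 + J + U$)
$\left(\frac{1}{\frac{1}{- \frac{14992}{10883} + d{\left(m,69 \right)}}} - 2517\right) - 26670 = \left(\frac{1}{\frac{1}{- \frac{14992}{10883} - 110}} - 2517\right) - 26670 = \left(\frac{1}{\frac{1}{- \frac{1212122}{10883}}} - 2517\right) - 26670 = \left(\frac{1}{- \frac{10883}{1212122}} - 2517\right) - 26670 = \left(- \frac{1212122}{10883} - 2517\right) - 26670 = - \frac{28604633}{10883} - 26670 = - \frac{318854243}{10883}$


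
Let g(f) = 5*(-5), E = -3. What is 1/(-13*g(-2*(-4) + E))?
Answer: 1/325 ≈ 0.0030769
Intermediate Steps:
g(f) = -25
1/(-13*g(-2*(-4) + E)) = 1/(-13*(-25)) = 1/325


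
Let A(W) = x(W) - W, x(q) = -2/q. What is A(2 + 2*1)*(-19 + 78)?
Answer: -531/2 ≈ -265.50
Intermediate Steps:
A(W) = -W - 2/W (A(W) = -2/W - W = -W - 2/W)
A(2 + 2*1)*(-19 + 78) = (-(2 + 2*1) - 2/(2 + 2*1))*(-19 + 78) = (-(2 + 2) - 2/(2 + 2))*59 = (-1*4 - 2/4)*59 = (-4 - 2*¼)*59 = (-4 - ½)*59 = -9/2*59 = -531/2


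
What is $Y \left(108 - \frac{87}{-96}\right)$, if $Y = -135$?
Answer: $- \frac{470475}{32} \approx -14702.0$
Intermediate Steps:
$Y \left(108 - \frac{87}{-96}\right) = - 135 \left(108 - \frac{87}{-96}\right) = - 135 \left(108 - - \frac{29}{32}\right) = - 135 \left(108 + \frac{29}{32}\right) = \left(-135\right) \frac{3485}{32} = - \frac{470475}{32}$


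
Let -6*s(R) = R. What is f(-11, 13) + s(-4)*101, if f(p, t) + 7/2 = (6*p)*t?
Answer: -4765/6 ≈ -794.17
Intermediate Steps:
f(p, t) = -7/2 + 6*p*t (f(p, t) = -7/2 + (6*p)*t = -7/2 + 6*p*t)
s(R) = -R/6
f(-11, 13) + s(-4)*101 = (-7/2 + 6*(-11)*13) - ⅙*(-4)*101 = (-7/2 - 858) + (⅔)*101 = -1723/2 + 202/3 = -4765/6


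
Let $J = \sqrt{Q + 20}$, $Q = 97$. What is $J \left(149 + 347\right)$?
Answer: $1488 \sqrt{13} \approx 5365.1$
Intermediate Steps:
$J = 3 \sqrt{13}$ ($J = \sqrt{97 + 20} = \sqrt{117} = 3 \sqrt{13} \approx 10.817$)
$J \left(149 + 347\right) = 3 \sqrt{13} \left(149 + 347\right) = 3 \sqrt{13} \cdot 496 = 1488 \sqrt{13}$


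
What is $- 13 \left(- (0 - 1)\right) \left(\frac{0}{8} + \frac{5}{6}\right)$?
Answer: $- \frac{65}{6} \approx -10.833$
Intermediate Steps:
$- 13 \left(- (0 - 1)\right) \left(\frac{0}{8} + \frac{5}{6}\right) = - 13 \left(\left(-1\right) \left(-1\right)\right) \left(0 \cdot \frac{1}{8} + 5 \cdot \frac{1}{6}\right) = \left(-13\right) 1 \left(0 + \frac{5}{6}\right) = \left(-13\right) \frac{5}{6} = - \frac{65}{6}$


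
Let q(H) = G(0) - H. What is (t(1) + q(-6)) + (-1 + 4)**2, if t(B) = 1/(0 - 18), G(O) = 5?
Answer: 359/18 ≈ 19.944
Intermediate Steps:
t(B) = -1/18 (t(B) = 1/(-18) = -1/18)
q(H) = 5 - H
(t(1) + q(-6)) + (-1 + 4)**2 = (-1/18 + (5 - 1*(-6))) + (-1 + 4)**2 = (-1/18 + (5 + 6)) + 3**2 = (-1/18 + 11) + 9 = 197/18 + 9 = 359/18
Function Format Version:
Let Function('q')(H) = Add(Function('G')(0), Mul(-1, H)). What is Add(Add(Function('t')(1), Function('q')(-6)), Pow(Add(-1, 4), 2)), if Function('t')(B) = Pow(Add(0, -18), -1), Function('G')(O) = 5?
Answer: Rational(359, 18) ≈ 19.944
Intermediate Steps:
Function('t')(B) = Rational(-1, 18) (Function('t')(B) = Pow(-18, -1) = Rational(-1, 18))
Function('q')(H) = Add(5, Mul(-1, H))
Add(Add(Function('t')(1), Function('q')(-6)), Pow(Add(-1, 4), 2)) = Add(Add(Rational(-1, 18), Add(5, Mul(-1, -6))), Pow(Add(-1, 4), 2)) = Add(Add(Rational(-1, 18), Add(5, 6)), Pow(3, 2)) = Add(Add(Rational(-1, 18), 11), 9) = Add(Rational(197, 18), 9) = Rational(359, 18)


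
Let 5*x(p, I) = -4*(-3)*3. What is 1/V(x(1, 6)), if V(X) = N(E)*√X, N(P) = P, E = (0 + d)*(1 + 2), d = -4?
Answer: -√5/72 ≈ -0.031056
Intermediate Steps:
E = -12 (E = (0 - 4)*(1 + 2) = -4*3 = -12)
x(p, I) = 36/5 (x(p, I) = (-4*(-3)*3)/5 = (12*3)/5 = (⅕)*36 = 36/5)
V(X) = -12*√X
1/V(x(1, 6)) = 1/(-72*√5/5) = -√5/72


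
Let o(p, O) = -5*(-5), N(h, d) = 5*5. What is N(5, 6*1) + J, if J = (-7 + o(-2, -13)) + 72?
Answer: 115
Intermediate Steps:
N(h, d) = 25
o(p, O) = 25
J = 90 (J = (-7 + 25) + 72 = 18 + 72 = 90)
N(5, 6*1) + J = 25 + 90 = 115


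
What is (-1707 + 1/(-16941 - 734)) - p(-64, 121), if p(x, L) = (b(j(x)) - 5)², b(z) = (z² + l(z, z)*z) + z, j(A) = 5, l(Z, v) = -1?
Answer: -37241226/17675 ≈ -2107.0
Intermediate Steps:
b(z) = z² (b(z) = (z² - z) + z = z²)
p(x, L) = 400 (p(x, L) = (5² - 5)² = (25 - 5)² = 20² = 400)
(-1707 + 1/(-16941 - 734)) - p(-64, 121) = (-1707 + 1/(-16941 - 734)) - 1*400 = (-1707 + 1/(-17675)) - 400 = (-1707 - 1/17675) - 400 = -30171226/17675 - 400 = -37241226/17675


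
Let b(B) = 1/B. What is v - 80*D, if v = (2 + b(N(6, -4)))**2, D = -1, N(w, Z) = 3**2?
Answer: 6841/81 ≈ 84.457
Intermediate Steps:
N(w, Z) = 9
v = 361/81 (v = (2 + 1/9)**2 = (19/9)**2 = 361/81 ≈ 4.4568)
v - 80*D = 361/81 - 80*(-1) = 361/81 + 80 = 6841/81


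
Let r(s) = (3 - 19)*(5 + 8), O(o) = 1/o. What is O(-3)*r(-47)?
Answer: 208/3 ≈ 69.333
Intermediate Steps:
r(s) = -208 (r(s) = -16*13 = -208)
O(-3)*r(-47) = -208/(-3) = -⅓*(-208) = 208/3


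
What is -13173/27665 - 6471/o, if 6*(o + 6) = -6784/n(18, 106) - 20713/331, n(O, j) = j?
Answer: 354825268341/1488736645 ≈ 238.34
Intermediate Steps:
o = -53813/1986 (o = -6 + (-6784/106 - 20713/331)/6 = -6 + (-6784*1/106 - 20713*1/331)/6 = -6 + (-64 - 20713/331)/6 = -6 + (⅙)*(-41897/331) = -6 - 41897/1986 = -53813/1986 ≈ -27.096)
-13173/27665 - 6471/o = -13173/27665 - 6471/(-53813/1986) = -13173*1/27665 - 6471*(-1986/53813) = -13173/27665 + 12851406/53813 = 354825268341/1488736645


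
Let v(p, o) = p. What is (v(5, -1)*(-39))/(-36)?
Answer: 65/12 ≈ 5.4167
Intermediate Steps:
(v(5, -1)*(-39))/(-36) = (5*(-39))/(-36) = -195*(-1/36) = 65/12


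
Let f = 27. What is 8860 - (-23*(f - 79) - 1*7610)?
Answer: 15274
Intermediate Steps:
8860 - (-23*(f - 79) - 1*7610) = 8860 - (-23*(27 - 79) - 1*7610) = 8860 - (-23*(-52) - 7610) = 8860 - (1196 - 7610) = 8860 - 1*(-6414) = 8860 + 6414 = 15274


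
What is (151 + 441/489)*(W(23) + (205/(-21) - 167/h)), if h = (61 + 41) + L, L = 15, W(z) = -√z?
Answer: -226900640/133497 - 24760*√23/163 ≈ -2428.2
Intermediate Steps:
h = 117 (h = (61 + 41) + 15 = 102 + 15 = 117)
(151 + 441/489)*(W(23) + (205/(-21) - 167/h)) = (151 + 441/489)*(-√23 + (205/(-21) - 167/117)) = (151 + 441*(1/489))*(-√23 + (205*(-1/21) - 167*1/117)) = (151 + 147/163)*(-√23 + (-205/21 - 167/117)) = 24760*(-√23 - 9164/819)/163 = 24760*(-9164/819 - √23)/163 = -226900640/133497 - 24760*√23/163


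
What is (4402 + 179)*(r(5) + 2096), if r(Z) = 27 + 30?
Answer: 9862893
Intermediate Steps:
r(Z) = 57
(4402 + 179)*(r(5) + 2096) = (4402 + 179)*(57 + 2096) = 4581*2153 = 9862893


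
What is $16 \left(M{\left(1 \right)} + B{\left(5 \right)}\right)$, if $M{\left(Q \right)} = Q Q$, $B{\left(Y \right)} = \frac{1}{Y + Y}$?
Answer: $\frac{88}{5} \approx 17.6$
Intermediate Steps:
$B{\left(Y \right)} = \frac{1}{2 Y}$
$M{\left(Q \right)} = Q^{2}$
$16 \left(M{\left(1 \right)} + B{\left(5 \right)}\right) = 16 \left(1^{2} + \frac{1}{2 \cdot 5}\right) = 16 \left(1 + \frac{1}{2} \cdot \frac{1}{5}\right) = 16 \left(1 + \frac{1}{10}\right) = 16 \cdot \frac{11}{10} = \frac{88}{5}$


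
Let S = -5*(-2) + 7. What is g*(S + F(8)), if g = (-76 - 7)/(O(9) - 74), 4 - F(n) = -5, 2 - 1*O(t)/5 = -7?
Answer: 2158/29 ≈ 74.414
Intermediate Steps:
O(t) = 45 (O(t) = 10 - 5*(-7) = 10 + 35 = 45)
F(n) = 9 (F(n) = 4 - 1*(-5) = 4 + 5 = 9)
S = 17 (S = 10 + 7 = 17)
g = 83/29 (g = (-76 - 7)/(45 - 74) = -83/(-29) = -83*(-1/29) = 83/29 ≈ 2.8621)
g*(S + F(8)) = 83*(17 + 9)/29 = (83/29)*26 = 2158/29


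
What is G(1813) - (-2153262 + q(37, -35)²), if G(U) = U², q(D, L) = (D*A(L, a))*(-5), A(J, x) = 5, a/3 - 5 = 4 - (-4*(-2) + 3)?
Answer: 4584606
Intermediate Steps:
a = -6 (a = 15 + 3*(4 - (-4*(-2) + 3)) = 15 + 3*(4 - (8 + 3)) = 15 + 3*(4 - 1*11) = 15 + 3*(4 - 11) = 15 + 3*(-7) = 15 - 21 = -6)
q(D, L) = -25*D (q(D, L) = (D*5)*(-5) = (5*D)*(-5) = -25*D)
G(1813) - (-2153262 + q(37, -35)²) = 1813² - (-2153262 + (-25*37)²) = 3286969 - (-2153262 + (-925)²) = 3286969 - (-2153262 + 855625) = 3286969 - 1*(-1297637) = 3286969 + 1297637 = 4584606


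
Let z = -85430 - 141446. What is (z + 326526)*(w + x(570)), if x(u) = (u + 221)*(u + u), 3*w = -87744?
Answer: 86943827800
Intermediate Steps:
w = -29248 (w = (1/3)*(-87744) = -29248)
x(u) = 2*u*(221 + u) (x(u) = (221 + u)*(2*u) = 2*u*(221 + u))
z = -226876
(z + 326526)*(w + x(570)) = (-226876 + 326526)*(-29248 + 2*570*(221 + 570)) = 99650*(-29248 + 2*570*791) = 99650*(-29248 + 901740) = 99650*872492 = 86943827800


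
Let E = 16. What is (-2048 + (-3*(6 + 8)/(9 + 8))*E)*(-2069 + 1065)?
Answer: 35629952/17 ≈ 2.0959e+6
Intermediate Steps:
(-2048 + (-3*(6 + 8)/(9 + 8))*E)*(-2069 + 1065) = (-2048 - 3*(6 + 8)/(9 + 8)*16)*(-2069 + 1065) = (-2048 - 42/17*16)*(-1004) = (-2048 - 672/17)*(-1004) = -35488/17*(-1004) = 35629952/17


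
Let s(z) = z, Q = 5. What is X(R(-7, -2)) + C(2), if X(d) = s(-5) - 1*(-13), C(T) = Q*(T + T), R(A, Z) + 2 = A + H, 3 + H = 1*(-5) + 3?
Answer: 28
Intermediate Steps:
H = -5 (H = -3 + (1*(-5) + 3) = -3 + (-5 + 3) = -3 - 2 = -5)
R(A, Z) = -7 + A (R(A, Z) = -2 + (A - 5) = -2 + (-5 + A) = -7 + A)
C(T) = 10*T (C(T) = 5*(T + T) = 5*(2*T) = 10*T)
X(d) = 8 (X(d) = -5 - 1*(-13) = -5 + 13 = 8)
X(R(-7, -2)) + C(2) = 8 + 10*2 = 8 + 20 = 28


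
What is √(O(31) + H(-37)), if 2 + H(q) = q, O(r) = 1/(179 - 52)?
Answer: 2*I*√157226/127 ≈ 6.2444*I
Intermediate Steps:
O(r) = 1/127
H(q) = -2 + q
√(O(31) + H(-37)) = √(1/127 + (-2 - 37)) = √(1/127 - 39) = √(-4952/127) = 2*I*√157226/127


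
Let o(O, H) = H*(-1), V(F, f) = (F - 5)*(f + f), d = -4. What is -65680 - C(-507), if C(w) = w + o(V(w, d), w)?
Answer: -65680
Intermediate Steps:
V(F, f) = 2*f*(-5 + F) (V(F, f) = (-5 + F)*(2*f) = 2*f*(-5 + F))
o(O, H) = -H
C(w) = 0 (C(w) = w - w = 0)
-65680 - C(-507) = -65680 - 1*0 = -65680 + 0 = -65680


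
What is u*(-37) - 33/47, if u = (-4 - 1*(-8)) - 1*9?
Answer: 8662/47 ≈ 184.30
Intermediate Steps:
u = -5 (u = (-4 + 8) - 9 = 4 - 9 = -5)
u*(-37) - 33/47 = -5*(-37) - 33/47 = 185 - 33*1/47 = 185 - 33/47 = 8662/47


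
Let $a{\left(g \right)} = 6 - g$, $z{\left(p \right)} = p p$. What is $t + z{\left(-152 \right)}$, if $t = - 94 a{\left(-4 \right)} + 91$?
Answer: $22255$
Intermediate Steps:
$z{\left(p \right)} = p^{2}$
$t = -849$ ($t = - 94 \left(6 - -4\right) + 91 = - 94 \left(6 + 4\right) + 91 = \left(-94\right) 10 + 91 = -940 + 91 = -849$)
$t + z{\left(-152 \right)} = -849 + \left(-152\right)^{2} = -849 + 23104 = 22255$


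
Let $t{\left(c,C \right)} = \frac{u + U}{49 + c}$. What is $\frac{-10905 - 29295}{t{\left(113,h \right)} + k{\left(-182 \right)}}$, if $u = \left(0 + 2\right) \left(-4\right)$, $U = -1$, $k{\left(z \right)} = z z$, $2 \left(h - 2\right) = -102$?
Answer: $- \frac{723600}{596231} \approx -1.2136$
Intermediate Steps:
$h = -49$ ($h = 2 + \frac{1}{2} \left(-102\right) = 2 - 51 = -49$)
$k{\left(z \right)} = z^{2}$
$u = -8$ ($u = 2 \left(-4\right) = -8$)
$t{\left(c,C \right)} = - \frac{9}{49 + c}$ ($t{\left(c,C \right)} = \frac{-8 - 1}{49 + c} = - \frac{9}{49 + c}$)
$\frac{-10905 - 29295}{t{\left(113,h \right)} + k{\left(-182 \right)}} = \frac{-10905 - 29295}{- \frac{9}{49 + 113} + \left(-182\right)^{2}} = - \frac{40200}{- \frac{9}{162} + 33124} = - \frac{40200}{\left(-9\right) \frac{1}{162} + 33124} = - \frac{40200}{- \frac{1}{18} + 33124} = - \frac{40200}{\frac{596231}{18}} = \left(-40200\right) \frac{18}{596231} = - \frac{723600}{596231}$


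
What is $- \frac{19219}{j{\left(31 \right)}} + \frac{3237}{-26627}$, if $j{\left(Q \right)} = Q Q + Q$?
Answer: $- \frac{514955417}{26413984} \approx -19.496$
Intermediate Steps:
$j{\left(Q \right)} = Q + Q^{2}$ ($j{\left(Q \right)} = Q^{2} + Q = Q + Q^{2}$)
$- \frac{19219}{j{\left(31 \right)}} + \frac{3237}{-26627} = - \frac{19219}{31 \left(1 + 31\right)} + \frac{3237}{-26627} = - \frac{19219}{31 \cdot 32} + 3237 \left(- \frac{1}{26627}\right) = - \frac{19219}{992} - \frac{3237}{26627} = - \frac{514955417}{26413984}$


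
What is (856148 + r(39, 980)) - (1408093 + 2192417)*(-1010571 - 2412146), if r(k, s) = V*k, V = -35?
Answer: 12323527640453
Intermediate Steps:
r(k, s) = -35*k
(856148 + r(39, 980)) - (1408093 + 2192417)*(-1010571 - 2412146) = (856148 - 35*39) - (1408093 + 2192417)*(-1010571 - 2412146) = (856148 - 1365) - 3600510*(-3422717) = 854783 - 1*(-12323526785670) = 854783 + 12323526785670 = 12323527640453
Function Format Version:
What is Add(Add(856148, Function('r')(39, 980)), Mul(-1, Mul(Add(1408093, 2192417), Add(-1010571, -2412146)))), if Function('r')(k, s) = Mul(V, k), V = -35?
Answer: 12323527640453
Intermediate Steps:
Function('r')(k, s) = Mul(-35, k)
Add(Add(856148, Function('r')(39, 980)), Mul(-1, Mul(Add(1408093, 2192417), Add(-1010571, -2412146)))) = Add(Add(856148, Mul(-35, 39)), Mul(-1, Mul(Add(1408093, 2192417), Add(-1010571, -2412146)))) = Add(Add(856148, -1365), Mul(-1, Mul(3600510, -3422717))) = Add(854783, Mul(-1, -12323526785670)) = Add(854783, 12323526785670) = 12323527640453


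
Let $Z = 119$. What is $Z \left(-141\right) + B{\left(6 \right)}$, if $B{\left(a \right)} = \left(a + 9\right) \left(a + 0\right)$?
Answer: $-16689$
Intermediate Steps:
$B{\left(a \right)} = a \left(9 + a\right)$ ($B{\left(a \right)} = \left(9 + a\right) a = a \left(9 + a\right)$)
$Z \left(-141\right) + B{\left(6 \right)} = 119 \left(-141\right) + 6 \left(9 + 6\right) = -16779 + 6 \cdot 15 = -16779 + 90 = -16689$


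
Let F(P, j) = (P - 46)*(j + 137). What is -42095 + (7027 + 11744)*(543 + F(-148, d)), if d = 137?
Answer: -987640718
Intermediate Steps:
F(P, j) = (-46 + P)*(137 + j)
-42095 + (7027 + 11744)*(543 + F(-148, d)) = -42095 + (7027 + 11744)*(543 + (-6302 - 46*137 + 137*(-148) - 148*137)) = -42095 + 18771*(543 + (-6302 - 6302 - 20276 - 20276)) = -42095 + 18771*(543 - 53156) = -42095 + 18771*(-52613) = -42095 - 987598623 = -987640718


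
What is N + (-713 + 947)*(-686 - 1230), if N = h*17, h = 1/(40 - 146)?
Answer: -47524481/106 ≈ -4.4834e+5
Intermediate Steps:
h = -1/106 (h = 1/(-106) = -1/106 ≈ -0.0094340)
N = -17/106 (N = -1/106*17 = -17/106 ≈ -0.16038)
N + (-713 + 947)*(-686 - 1230) = -17/106 + (-713 + 947)*(-686 - 1230) = -17/106 + 234*(-1916) = -17/106 - 448344 = -47524481/106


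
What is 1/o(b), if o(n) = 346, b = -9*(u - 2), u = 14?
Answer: 1/346 ≈ 0.0028902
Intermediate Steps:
b = -108 (b = -9*(14 - 2) = -9*12 = -108)
1/o(b) = 1/346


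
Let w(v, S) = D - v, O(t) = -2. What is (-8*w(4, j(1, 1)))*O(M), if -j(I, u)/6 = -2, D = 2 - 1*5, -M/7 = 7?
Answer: -112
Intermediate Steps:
M = -49 (M = -7*7 = -49)
D = -3 (D = 2 - 5 = -3)
j(I, u) = 12 (j(I, u) = -6*(-2) = 12)
w(v, S) = -3 - v
(-8*w(4, j(1, 1)))*O(M) = -8*(-3 - 1*4)*(-2) = -8*(-3 - 4)*(-2) = -8*(-7)*(-2) = 56*(-2) = -112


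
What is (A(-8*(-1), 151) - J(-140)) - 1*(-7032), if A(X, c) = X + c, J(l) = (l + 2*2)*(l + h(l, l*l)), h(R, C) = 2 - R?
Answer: 7463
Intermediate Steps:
J(l) = 8 + 2*l (J(l) = (l + 2*2)*(l + (2 - l)) = (l + 4)*2 = (4 + l)*2 = 8 + 2*l)
(A(-8*(-1), 151) - J(-140)) - 1*(-7032) = ((-8*(-1) + 151) - (8 + 2*(-140))) - 1*(-7032) = ((8 + 151) - (8 - 280)) + 7032 = (159 - 1*(-272)) + 7032 = (159 + 272) + 7032 = 431 + 7032 = 7463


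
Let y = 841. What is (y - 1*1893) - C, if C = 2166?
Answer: -3218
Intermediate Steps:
(y - 1*1893) - C = (841 - 1*1893) - 1*2166 = (841 - 1893) - 2166 = -1052 - 2166 = -3218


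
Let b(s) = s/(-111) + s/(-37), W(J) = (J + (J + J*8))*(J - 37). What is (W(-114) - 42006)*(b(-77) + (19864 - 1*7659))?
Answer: 58779922814/37 ≈ 1.5886e+9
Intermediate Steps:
W(J) = 10*J*(-37 + J) (W(J) = (J + (J + 8*J))*(-37 + J) = (J + 9*J)*(-37 + J) = (10*J)*(-37 + J) = 10*J*(-37 + J))
b(s) = -4*s/111 (b(s) = s*(-1/111) + s*(-1/37) = -s/111 - s/37 = -4*s/111)
(W(-114) - 42006)*(b(-77) + (19864 - 1*7659)) = (10*(-114)*(-37 - 114) - 42006)*(-4/111*(-77) + (19864 - 1*7659)) = (10*(-114)*(-151) - 42006)*(308/111 + (19864 - 7659)) = (172140 - 42006)*(308/111 + 12205) = 130134*(1355063/111) = 58779922814/37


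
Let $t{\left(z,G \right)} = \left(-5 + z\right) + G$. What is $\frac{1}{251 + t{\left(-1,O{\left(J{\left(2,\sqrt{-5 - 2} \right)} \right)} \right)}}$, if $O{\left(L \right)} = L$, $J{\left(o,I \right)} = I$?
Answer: $\frac{35}{8576} - \frac{i \sqrt{7}}{60032} \approx 0.0040812 - 4.4072 \cdot 10^{-5} i$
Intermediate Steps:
$t{\left(z,G \right)} = -5 + G + z$
$\frac{1}{251 + t{\left(-1,O{\left(J{\left(2,\sqrt{-5 - 2} \right)} \right)} \right)}} = \frac{1}{251 - \left(6 - \sqrt{-5 - 2}\right)} = \frac{1}{251 - \left(6 - i \sqrt{7}\right)} = \frac{1}{245 + i \sqrt{7}}$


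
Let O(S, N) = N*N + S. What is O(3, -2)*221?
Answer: 1547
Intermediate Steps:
O(S, N) = S + N² (O(S, N) = N² + S = S + N²)
O(3, -2)*221 = (3 + (-2)²)*221 = (3 + 4)*221 = 7*221 = 1547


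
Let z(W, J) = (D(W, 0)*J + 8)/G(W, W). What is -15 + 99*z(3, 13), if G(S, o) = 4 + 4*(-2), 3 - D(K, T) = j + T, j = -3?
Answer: -4287/2 ≈ -2143.5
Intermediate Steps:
D(K, T) = 6 - T (D(K, T) = 3 - (-3 + T) = 3 + (3 - T) = 6 - T)
G(S, o) = -4 (G(S, o) = 4 - 8 = -4)
z(W, J) = -2 - 3*J/2 (z(W, J) = ((6 - 1*0)*J + 8)/(-4) = ((6 + 0)*J + 8)*(-¼) = (6*J + 8)*(-¼) = (8 + 6*J)*(-¼) = -2 - 3*J/2)
-15 + 99*z(3, 13) = -15 + 99*(-2 - 3/2*13) = -15 + 99*(-2 - 39/2) = -15 + 99*(-43/2) = -15 - 4257/2 = -4287/2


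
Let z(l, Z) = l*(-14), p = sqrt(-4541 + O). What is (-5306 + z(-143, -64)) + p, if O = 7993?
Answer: -3304 + 2*sqrt(863) ≈ -3245.2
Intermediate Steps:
p = 2*sqrt(863) (p = sqrt(-4541 + 7993) = sqrt(3452) = 2*sqrt(863) ≈ 58.754)
z(l, Z) = -14*l
(-5306 + z(-143, -64)) + p = (-5306 - 14*(-143)) + 2*sqrt(863) = (-5306 + 2002) + 2*sqrt(863) = -3304 + 2*sqrt(863)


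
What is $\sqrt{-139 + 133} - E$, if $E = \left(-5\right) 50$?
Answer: $250 + i \sqrt{6} \approx 250.0 + 2.4495 i$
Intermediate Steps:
$E = -250$
$\sqrt{-139 + 133} - E = \sqrt{-139 + 133} - -250 = \sqrt{-6} + 250 = i \sqrt{6} + 250 = 250 + i \sqrt{6}$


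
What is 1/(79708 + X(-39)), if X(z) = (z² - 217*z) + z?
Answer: 1/89653 ≈ 1.1154e-5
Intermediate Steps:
X(z) = z² - 216*z
1/(79708 + X(-39)) = 1/(79708 - 39*(-216 - 39)) = 1/(79708 - 39*(-255)) = 1/(79708 + 9945) = 1/89653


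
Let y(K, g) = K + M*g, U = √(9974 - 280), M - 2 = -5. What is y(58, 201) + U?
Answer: -545 + √9694 ≈ -446.54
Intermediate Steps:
M = -3 (M = 2 - 5 = -3)
U = √9694 ≈ 98.458
y(K, g) = K - 3*g
y(58, 201) + U = (58 - 3*201) + √9694 = (58 - 603) + √9694 = -545 + √9694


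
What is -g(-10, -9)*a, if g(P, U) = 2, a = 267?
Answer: -534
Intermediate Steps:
-g(-10, -9)*a = -2*267 = -1*534 = -534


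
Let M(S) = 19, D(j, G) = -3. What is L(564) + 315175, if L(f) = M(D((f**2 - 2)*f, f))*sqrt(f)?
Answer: 315175 + 38*sqrt(141) ≈ 3.1563e+5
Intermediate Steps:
L(f) = 19*sqrt(f)
L(564) + 315175 = 19*sqrt(564) + 315175 = 19*(2*sqrt(141)) + 315175 = 38*sqrt(141) + 315175 = 315175 + 38*sqrt(141)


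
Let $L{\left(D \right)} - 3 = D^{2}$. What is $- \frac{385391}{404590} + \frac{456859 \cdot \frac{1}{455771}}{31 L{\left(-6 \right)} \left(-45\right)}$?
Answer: $- \frac{147021928404131}{154343125500930} \approx -0.95257$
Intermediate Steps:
$L{\left(D \right)} = 3 + D^{2}$
$- \frac{385391}{404590} + \frac{456859 \cdot \frac{1}{455771}}{31 L{\left(-6 \right)} \left(-45\right)} = - \frac{385391}{404590} + \frac{456859 \cdot \frac{1}{455771}}{31 \left(3 + \left(-6\right)^{2}\right) \left(-45\right)} = \left(-385391\right) \frac{1}{404590} + \frac{456859 \cdot \frac{1}{455771}}{31 \left(3 + 36\right) \left(-45\right)} = - \frac{385391}{404590} + \frac{456859}{455771 \cdot 31 \cdot 39 \left(-45\right)} = - \frac{385391}{404590} + \frac{456859}{455771 \cdot 1209 \left(-45\right)} = - \frac{385391}{404590} + \frac{456859}{455771 \left(-54405\right)} = - \frac{385391}{404590} + \frac{456859}{455771} \left(- \frac{1}{54405}\right) = - \frac{385391}{404590} - \frac{35143}{1907401635} = - \frac{147021928404131}{154343125500930}$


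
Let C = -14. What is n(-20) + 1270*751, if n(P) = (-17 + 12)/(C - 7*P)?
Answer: 120175015/126 ≈ 9.5377e+5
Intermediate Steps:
n(P) = -5/(-14 - 7*P) (n(P) = (-17 + 12)/(-14 - 7*P) = -5/(-14 - 7*P))
n(-20) + 1270*751 = 5/(7*(2 - 20)) + 1270*751 = (5/7)/(-18) + 953770 = (5/7)*(-1/18) + 953770 = -5/126 + 953770 = 120175015/126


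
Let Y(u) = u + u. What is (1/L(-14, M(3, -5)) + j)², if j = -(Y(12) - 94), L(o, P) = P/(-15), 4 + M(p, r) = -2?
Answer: 21025/4 ≈ 5256.3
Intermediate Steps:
M(p, r) = -6 (M(p, r) = -4 - 2 = -6)
Y(u) = 2*u
L(o, P) = -P/15 (L(o, P) = P*(-1/15) = -P/15)
j = 70 (j = -(2*12 - 94) = -(24 - 94) = -1*(-70) = 70)
(1/L(-14, M(3, -5)) + j)² = (1/(-1/15*(-6)) + 70)² = (1/(⅖) + 70)² = (5/2 + 70)² = (145/2)² = 21025/4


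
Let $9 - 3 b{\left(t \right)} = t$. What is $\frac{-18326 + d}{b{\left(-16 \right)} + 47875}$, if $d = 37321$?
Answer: $\frac{11397}{28730} \approx 0.39669$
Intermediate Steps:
$b{\left(t \right)} = 3 - \frac{t}{3}$
$\frac{-18326 + d}{b{\left(-16 \right)} + 47875} = \frac{-18326 + 37321}{\left(3 - - \frac{16}{3}\right) + 47875} = \frac{18995}{\left(3 + \frac{16}{3}\right) + 47875} = \frac{18995}{\frac{25}{3} + 47875} = \frac{18995}{\frac{143650}{3}} = 18995 \cdot \frac{3}{143650} = \frac{11397}{28730}$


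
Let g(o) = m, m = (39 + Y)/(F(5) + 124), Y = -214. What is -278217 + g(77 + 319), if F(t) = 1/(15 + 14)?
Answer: -1000751624/3597 ≈ -2.7822e+5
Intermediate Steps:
F(t) = 1/29
m = -5075/3597 (m = (39 - 214)/(1/29 + 124) = -175/3597/29 = -175*29/3597 = -5075/3597 ≈ -1.4109)
g(o) = -5075/3597
-278217 + g(77 + 319) = -278217 - 5075/3597 = -1000751624/3597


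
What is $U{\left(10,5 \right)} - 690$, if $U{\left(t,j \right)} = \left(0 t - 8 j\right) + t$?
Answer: $-720$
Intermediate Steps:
$U{\left(t,j \right)} = t - 8 j$ ($U{\left(t,j \right)} = \left(0 - 8 j\right) + t = - 8 j + t = t - 8 j$)
$U{\left(10,5 \right)} - 690 = \left(10 - 40\right) - 690 = -30 - 690 = -720$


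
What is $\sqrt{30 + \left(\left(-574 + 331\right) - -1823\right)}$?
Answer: $\sqrt{1610} \approx 40.125$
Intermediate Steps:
$\sqrt{30 + \left(\left(-574 + 331\right) - -1823\right)} = \sqrt{30 + \left(-243 + 1823\right)} = \sqrt{30 + 1580} = \sqrt{1610}$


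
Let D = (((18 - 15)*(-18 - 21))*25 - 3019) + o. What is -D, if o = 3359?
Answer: 2585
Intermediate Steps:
D = -2585 (D = (((18 - 15)*(-18 - 21))*25 - 3019) + 3359 = ((3*(-39))*25 - 3019) + 3359 = (-117*25 - 3019) + 3359 = (-2925 - 3019) + 3359 = -5944 + 3359 = -2585)
-D = -1*(-2585) = 2585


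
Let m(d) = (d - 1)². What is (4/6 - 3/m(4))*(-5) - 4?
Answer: -17/3 ≈ -5.6667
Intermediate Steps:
m(d) = (-1 + d)²
(4/6 - 3/m(4))*(-5) - 4 = (4/6 - 3/(-1 + 4)²)*(-5) - 4 = (4*(⅙) - 3/(3²))*(-5) - 4 = (⅔ - 3/9)*(-5) - 4 = (⅔ - 3*⅑)*(-5) - 4 = (⅔ - ⅓)*(-5) - 4 = (⅓)*(-5) - 4 = -5/3 - 4 = -17/3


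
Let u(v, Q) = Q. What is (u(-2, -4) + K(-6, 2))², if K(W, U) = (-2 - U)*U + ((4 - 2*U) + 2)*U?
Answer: 64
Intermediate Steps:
K(W, U) = U*(-2 - U) + U*(6 - 2*U) (K(W, U) = U*(-2 - U) + (6 - 2*U)*U = U*(-2 - U) + U*(6 - 2*U))
(u(-2, -4) + K(-6, 2))² = (-4 + 2*(4 - 3*2))² = (-4 + 2*(4 - 6))² = (-4 + 2*(-2))² = (-4 - 4)² = (-8)² = 64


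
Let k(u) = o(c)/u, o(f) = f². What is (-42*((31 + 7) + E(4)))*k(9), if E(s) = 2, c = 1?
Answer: -560/3 ≈ -186.67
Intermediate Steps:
k(u) = 1/u (k(u) = 1²/u = 1/u)
(-42*((31 + 7) + E(4)))*k(9) = -42*((31 + 7) + 2)/9 = -42*(38 + 2)*(⅑) = -42*40*(⅑) = -1680*⅑ = -560/3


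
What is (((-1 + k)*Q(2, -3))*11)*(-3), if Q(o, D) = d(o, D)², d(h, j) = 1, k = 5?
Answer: -132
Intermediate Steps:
Q(o, D) = 1 (Q(o, D) = 1² = 1)
(((-1 + k)*Q(2, -3))*11)*(-3) = (((-1 + 5)*1)*11)*(-3) = ((4*1)*11)*(-3) = (4*11)*(-3) = 44*(-3) = -132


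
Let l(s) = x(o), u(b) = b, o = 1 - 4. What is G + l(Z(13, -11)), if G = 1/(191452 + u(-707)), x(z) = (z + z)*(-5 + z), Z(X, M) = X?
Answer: 9155761/190745 ≈ 48.000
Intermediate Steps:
o = -3
x(z) = 2*z*(-5 + z) (x(z) = (2*z)*(-5 + z) = 2*z*(-5 + z))
l(s) = 48 (l(s) = 2*(-3)*(-5 - 3) = 2*(-3)*(-8) = 48)
G = 1/190745 (G = 1/(191452 - 707) = 1/190745 ≈ 5.2426e-6)
G + l(Z(13, -11)) = 1/190745 + 48 = 9155761/190745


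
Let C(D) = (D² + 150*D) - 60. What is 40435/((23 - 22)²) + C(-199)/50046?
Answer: 2023619701/50046 ≈ 40435.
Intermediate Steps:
C(D) = -60 + D² + 150*D
40435/((23 - 22)²) + C(-199)/50046 = 40435/((23 - 22)²) + (-60 + (-199)² + 150*(-199))/50046 = 40435/(1²) + (-60 + 39601 - 29850)*(1/50046) = 40435/1 + 9691*(1/50046) = 40435*1 + 9691/50046 = 40435 + 9691/50046 = 2023619701/50046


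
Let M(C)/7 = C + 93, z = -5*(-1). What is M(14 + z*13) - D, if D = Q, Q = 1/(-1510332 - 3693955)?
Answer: 6265961549/5204287 ≈ 1204.0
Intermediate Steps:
Q = -1/5204287 (Q = 1/(-5204287) = -1/5204287 ≈ -1.9215e-7)
z = 5
D = -1/5204287 ≈ -1.9215e-7
M(C) = 651 + 7*C (M(C) = 7*(C + 93) = 7*(93 + C) = 651 + 7*C)
M(14 + z*13) - D = (651 + 7*(14 + 5*13)) - 1*(-1/5204287) = (651 + 7*(14 + 65)) + 1/5204287 = (651 + 7*79) + 1/5204287 = (651 + 553) + 1/5204287 = 1204 + 1/5204287 = 6265961549/5204287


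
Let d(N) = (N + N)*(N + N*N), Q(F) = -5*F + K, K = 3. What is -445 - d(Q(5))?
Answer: 19883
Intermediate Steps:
Q(F) = 3 - 5*F (Q(F) = -5*F + 3 = 3 - 5*F)
d(N) = 2*N*(N + N²) (d(N) = (2*N)*(N + N²) = 2*N*(N + N²))
-445 - d(Q(5)) = -445 - 2*(3 - 5*5)²*(1 + (3 - 5*5)) = -445 - 2*(3 - 25)²*(1 + (3 - 25)) = -445 - 2*(-22)²*(1 - 22) = -445 - 2*484*(-21) = -445 - 1*(-20328) = -445 + 20328 = 19883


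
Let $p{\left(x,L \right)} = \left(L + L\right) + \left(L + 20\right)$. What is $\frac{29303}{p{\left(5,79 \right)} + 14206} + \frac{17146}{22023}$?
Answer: $\frac{33086021}{11796987} \approx 2.8046$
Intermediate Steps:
$p{\left(x,L \right)} = 20 + 3 L$ ($p{\left(x,L \right)} = 2 L + \left(20 + L\right) = 20 + 3 L$)
$\frac{29303}{p{\left(5,79 \right)} + 14206} + \frac{17146}{22023} = \frac{29303}{\left(20 + 3 \cdot 79\right) + 14206} + \frac{17146}{22023} = \frac{29303}{\left(20 + 237\right) + 14206} + 17146 \cdot \frac{1}{22023} = \frac{29303}{257 + 14206} + \frac{17146}{22023} = \frac{29303}{14463} + \frac{17146}{22023} = \frac{33086021}{11796987}$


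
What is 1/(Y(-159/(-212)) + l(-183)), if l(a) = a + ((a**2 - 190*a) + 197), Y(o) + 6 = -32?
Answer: 1/68235 ≈ 1.4655e-5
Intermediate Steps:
Y(o) = -38 (Y(o) = -6 - 32 = -38)
l(a) = 197 + a**2 - 189*a (l(a) = a + (197 + a**2 - 190*a) = 197 + a**2 - 189*a)
1/(Y(-159/(-212)) + l(-183)) = 1/(-38 + (197 + (-183)**2 - 189*(-183))) = 1/(-38 + (197 + 33489 + 34587)) = 1/(-38 + 68273) = 1/68235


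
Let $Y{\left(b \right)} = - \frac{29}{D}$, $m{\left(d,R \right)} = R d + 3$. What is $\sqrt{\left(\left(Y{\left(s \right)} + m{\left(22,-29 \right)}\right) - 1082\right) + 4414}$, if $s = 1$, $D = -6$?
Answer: $\frac{\sqrt{97266}}{6} \approx 51.979$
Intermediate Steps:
$m{\left(d,R \right)} = 3 + R d$
$Y{\left(b \right)} = \frac{29}{6}$ ($Y{\left(b \right)} = - \frac{29}{-6} = \left(-29\right) \left(- \frac{1}{6}\right) = \frac{29}{6}$)
$\sqrt{\left(\left(Y{\left(s \right)} + m{\left(22,-29 \right)}\right) - 1082\right) + 4414} = \sqrt{\left(\left(\frac{29}{6} + \left(3 - 638\right)\right) - 1082\right) + 4414} = \sqrt{\left(\left(\frac{29}{6} - 635\right) - 1082\right) + 4414} = \sqrt{\left(- \frac{3781}{6} - 1082\right) + 4414} = \sqrt{- \frac{10273}{6} + 4414} = \sqrt{\frac{16211}{6}} = \frac{\sqrt{97266}}{6}$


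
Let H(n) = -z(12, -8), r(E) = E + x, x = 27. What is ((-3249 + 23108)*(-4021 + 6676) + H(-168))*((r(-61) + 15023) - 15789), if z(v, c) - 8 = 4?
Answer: -42180506400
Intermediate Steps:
z(v, c) = 12 (z(v, c) = 8 + 4 = 12)
r(E) = 27 + E (r(E) = E + 27 = 27 + E)
H(n) = -12 (H(n) = -1*12 = -12)
((-3249 + 23108)*(-4021 + 6676) + H(-168))*((r(-61) + 15023) - 15789) = ((-3249 + 23108)*(-4021 + 6676) - 12)*(((27 - 61) + 15023) - 15789) = (19859*2655 - 12)*((-34 + 15023) - 15789) = (52725645 - 12)*(14989 - 15789) = 52725633*(-800) = -42180506400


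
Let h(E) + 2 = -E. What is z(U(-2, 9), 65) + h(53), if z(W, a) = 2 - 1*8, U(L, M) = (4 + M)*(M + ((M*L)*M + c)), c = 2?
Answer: -61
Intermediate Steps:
U(L, M) = (4 + M)*(2 + M + L*M²) (U(L, M) = (4 + M)*(M + ((M*L)*M + 2)) = (4 + M)*(M + ((L*M)*M + 2)) = (4 + M)*(M + (L*M² + 2)) = (4 + M)*(M + (2 + L*M²)) = (4 + M)*(2 + M + L*M²))
z(W, a) = -6 (z(W, a) = 2 - 8 = -6)
h(E) = -2 - E
z(U(-2, 9), 65) + h(53) = -6 + (-2 - 1*53) = -6 + (-2 - 53) = -6 - 55 = -61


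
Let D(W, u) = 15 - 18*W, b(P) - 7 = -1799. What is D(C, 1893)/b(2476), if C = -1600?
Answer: -28815/1792 ≈ -16.080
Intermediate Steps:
b(P) = -1792 (b(P) = 7 - 1799 = -1792)
D(C, 1893)/b(2476) = (15 - 18*(-1600))/(-1792) = (15 + 28800)*(-1/1792) = 28815*(-1/1792) = -28815/1792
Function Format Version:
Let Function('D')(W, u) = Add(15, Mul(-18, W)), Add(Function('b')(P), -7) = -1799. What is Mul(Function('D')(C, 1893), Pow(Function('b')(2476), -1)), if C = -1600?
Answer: Rational(-28815, 1792) ≈ -16.080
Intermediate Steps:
Function('b')(P) = -1792 (Function('b')(P) = Add(7, -1799) = -1792)
Mul(Function('D')(C, 1893), Pow(Function('b')(2476), -1)) = Mul(Add(15, Mul(-18, -1600)), Pow(-1792, -1)) = Mul(Add(15, 28800), Rational(-1, 1792)) = Mul(28815, Rational(-1, 1792)) = Rational(-28815, 1792)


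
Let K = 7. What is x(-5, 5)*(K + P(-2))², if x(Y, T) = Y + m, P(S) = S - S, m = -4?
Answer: -441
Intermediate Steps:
P(S) = 0
x(Y, T) = -4 + Y (x(Y, T) = Y - 4 = -4 + Y)
x(-5, 5)*(K + P(-2))² = (-4 - 5)*(7 + 0)² = -9*7² = -9*49 = -441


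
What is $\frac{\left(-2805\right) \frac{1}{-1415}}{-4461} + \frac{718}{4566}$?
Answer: $\frac{150647818}{960734343} \approx 0.1568$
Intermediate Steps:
$\frac{\left(-2805\right) \frac{1}{-1415}}{-4461} + \frac{718}{4566} = \left(-2805\right) \left(- \frac{1}{1415}\right) \left(- \frac{1}{4461}\right) + 718 \cdot \frac{1}{4566} = \frac{561}{283} \left(- \frac{1}{4461}\right) + \frac{359}{2283} = - \frac{187}{420821} + \frac{359}{2283} = \frac{150647818}{960734343}$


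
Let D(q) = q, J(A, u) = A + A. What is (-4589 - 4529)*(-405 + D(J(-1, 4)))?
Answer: 3711026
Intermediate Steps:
J(A, u) = 2*A
(-4589 - 4529)*(-405 + D(J(-1, 4))) = (-4589 - 4529)*(-405 + 2*(-1)) = -9118*(-405 - 2) = -9118*(-407) = 3711026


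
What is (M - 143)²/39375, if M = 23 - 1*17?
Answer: 18769/39375 ≈ 0.47667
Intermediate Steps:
M = 6 (M = 23 - 17 = 6)
(M - 143)²/39375 = (6 - 143)²/39375 = (-137)²*(1/39375) = 18769*(1/39375) = 18769/39375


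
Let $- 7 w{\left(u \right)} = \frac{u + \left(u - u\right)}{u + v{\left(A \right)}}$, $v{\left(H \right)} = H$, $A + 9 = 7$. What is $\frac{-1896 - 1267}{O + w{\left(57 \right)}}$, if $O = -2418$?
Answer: $\frac{1217755}{930987} \approx 1.308$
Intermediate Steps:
$A = -2$ ($A = -9 + 7 = -2$)
$w{\left(u \right)} = - \frac{u}{7 \left(-2 + u\right)}$ ($w{\left(u \right)} = - \frac{\left(u + \left(u - u\right)\right) \frac{1}{u - 2}}{7} = - \frac{\left(u + 0\right) \frac{1}{-2 + u}}{7} = - \frac{u \frac{1}{-2 + u}}{7} = - \frac{u}{7 \left(-2 + u\right)}$)
$\frac{-1896 - 1267}{O + w{\left(57 \right)}} = \frac{-1896 - 1267}{-2418 - \frac{57}{-14 + 7 \cdot 57}} = - \frac{3163}{-2418 - \frac{57}{-14 + 399}} = - \frac{3163}{-2418 - \frac{57}{385}} = - \frac{3163}{- \frac{930987}{385}} = \left(-3163\right) \left(- \frac{385}{930987}\right) = \frac{1217755}{930987}$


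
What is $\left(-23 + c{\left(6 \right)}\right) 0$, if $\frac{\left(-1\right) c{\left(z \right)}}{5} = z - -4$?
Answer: $0$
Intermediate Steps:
$c{\left(z \right)} = -20 - 5 z$ ($c{\left(z \right)} = - 5 \left(z - -4\right) = - 5 \left(z + 4\right) = - 5 \left(4 + z\right) = -20 - 5 z$)
$\left(-23 + c{\left(6 \right)}\right) 0 = \left(-23 - 50\right) 0 = \left(-73\right) 0 = 0$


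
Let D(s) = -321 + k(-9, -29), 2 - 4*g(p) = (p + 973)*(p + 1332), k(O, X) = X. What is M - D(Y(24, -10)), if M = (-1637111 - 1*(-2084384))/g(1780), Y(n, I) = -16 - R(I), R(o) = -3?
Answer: 166487656/475963 ≈ 349.79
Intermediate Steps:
Y(n, I) = -13 (Y(n, I) = -16 - 1*(-3) = -16 + 3 = -13)
g(p) = ½ - (973 + p)*(1332 + p)/4 (g(p) = ½ - (p + 973)*(p + 1332)/4 = ½ - (973 + p)*(1332 + p)/4)
M = -99394/475963 (M = (-1637111 - 1*(-2084384))/(-648017/2 - 2305/4*1780 - ¼*1780²) = (-1637111 + 2084384)/(-648017/2 - 1025725 - ¼*3168400) = 447273/(-648017/2 - 1025725 - 792100) = 447273/(-4283667/2) = 447273*(-2/4283667) = -99394/475963 ≈ -0.20883)
D(s) = -350 (D(s) = -321 - 29 = -350)
M - D(Y(24, -10)) = -99394/475963 - 1*(-350) = -99394/475963 + 350 = 166487656/475963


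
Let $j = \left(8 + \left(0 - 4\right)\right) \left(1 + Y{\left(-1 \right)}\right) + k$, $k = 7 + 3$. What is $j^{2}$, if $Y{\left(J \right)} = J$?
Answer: $100$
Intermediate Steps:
$k = 10$
$j = 10$ ($j = \left(8 + \left(0 - 4\right)\right) \left(1 - 1\right) + 10 = \left(8 - 4\right) 0 + 10 = 4 \cdot 0 + 10 = 0 + 10 = 10$)
$j^{2} = 10^{2} = 100$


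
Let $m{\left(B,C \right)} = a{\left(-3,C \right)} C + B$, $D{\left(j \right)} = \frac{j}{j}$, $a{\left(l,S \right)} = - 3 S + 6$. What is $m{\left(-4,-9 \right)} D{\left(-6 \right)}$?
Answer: $-301$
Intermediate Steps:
$a{\left(l,S \right)} = 6 - 3 S$
$D{\left(j \right)} = 1$
$m{\left(B,C \right)} = B + C \left(6 - 3 C\right)$ ($m{\left(B,C \right)} = \left(6 - 3 C\right) C + B = C \left(6 - 3 C\right) + B = B + C \left(6 - 3 C\right)$)
$m{\left(-4,-9 \right)} D{\left(-6 \right)} = \left(-4 - - 27 \left(-2 - 9\right)\right) 1 = \left(-4 - \left(-27\right) \left(-11\right)\right) 1 = \left(-4 - 297\right) 1 = \left(-301\right) 1 = -301$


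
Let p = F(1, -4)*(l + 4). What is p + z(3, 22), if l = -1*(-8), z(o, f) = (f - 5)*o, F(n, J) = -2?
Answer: 27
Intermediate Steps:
z(o, f) = o*(-5 + f) (z(o, f) = (-5 + f)*o = o*(-5 + f))
l = 8
p = -24 (p = -2*(8 + 4) = -2*12 = -24)
p + z(3, 22) = -24 + 3*(-5 + 22) = -24 + 3*17 = -24 + 51 = 27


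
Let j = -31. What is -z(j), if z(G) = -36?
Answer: 36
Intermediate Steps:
-z(j) = -1*(-36) = 36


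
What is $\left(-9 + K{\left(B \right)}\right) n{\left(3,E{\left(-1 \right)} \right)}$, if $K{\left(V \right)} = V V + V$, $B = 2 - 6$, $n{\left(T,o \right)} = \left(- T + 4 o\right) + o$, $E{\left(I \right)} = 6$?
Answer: $81$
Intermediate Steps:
$n{\left(T,o \right)} = - T + 5 o$
$B = -4$ ($B = 2 - 6 = -4$)
$K{\left(V \right)} = V + V^{2}$ ($K{\left(V \right)} = V^{2} + V = V + V^{2}$)
$\left(-9 + K{\left(B \right)}\right) n{\left(3,E{\left(-1 \right)} \right)} = \left(-9 - 4 \left(1 - 4\right)\right) \left(\left(-1\right) 3 + 5 \cdot 6\right) = \left(-9 - -12\right) \left(-3 + 30\right) = \left(-9 + 12\right) 27 = 3 \cdot 27 = 81$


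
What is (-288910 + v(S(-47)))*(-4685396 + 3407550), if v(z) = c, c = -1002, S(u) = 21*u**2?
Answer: 370462889552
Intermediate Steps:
v(z) = -1002
(-288910 + v(S(-47)))*(-4685396 + 3407550) = (-288910 - 1002)*(-4685396 + 3407550) = -289912*(-1277846) = 370462889552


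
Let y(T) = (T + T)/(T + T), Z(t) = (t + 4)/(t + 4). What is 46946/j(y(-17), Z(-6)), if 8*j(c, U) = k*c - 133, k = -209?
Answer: -187784/171 ≈ -1098.2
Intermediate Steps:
Z(t) = 1 (Z(t) = (4 + t)/(4 + t) = 1)
y(T) = 1 (y(T) = (2*T)/((2*T)) = (2*T)*(1/(2*T)) = 1)
j(c, U) = -133/8 - 209*c/8 (j(c, U) = (-209*c - 133)/8 = (-133 - 209*c)/8 = -133/8 - 209*c/8)
46946/j(y(-17), Z(-6)) = 46946/(-133/8 - 209/8*1) = 46946/(-133/8 - 209/8) = 46946/(-171/4) = 46946*(-4/171) = -187784/171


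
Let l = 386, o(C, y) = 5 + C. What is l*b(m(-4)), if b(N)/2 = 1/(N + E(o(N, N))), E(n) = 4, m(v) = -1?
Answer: 772/3 ≈ 257.33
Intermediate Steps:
b(N) = 2/(4 + N) (b(N) = 2/(N + 4) = 2/(4 + N))
l*b(m(-4)) = 386*(2/(4 - 1)) = 386*(2/3) = 386*(2*(⅓)) = 386*(⅔) = 772/3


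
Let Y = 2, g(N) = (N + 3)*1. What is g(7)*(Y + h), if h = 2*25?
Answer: 520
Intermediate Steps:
g(N) = 3 + N (g(N) = (3 + N)*1 = 3 + N)
h = 50
g(7)*(Y + h) = (3 + 7)*(2 + 50) = 10*52 = 520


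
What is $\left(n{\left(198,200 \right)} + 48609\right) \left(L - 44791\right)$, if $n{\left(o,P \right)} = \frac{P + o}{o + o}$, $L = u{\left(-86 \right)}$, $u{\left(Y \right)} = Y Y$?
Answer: $- \frac{39990965055}{22} \approx -1.8178 \cdot 10^{9}$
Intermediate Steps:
$u{\left(Y \right)} = Y^{2}$
$L = 7396$ ($L = \left(-86\right)^{2} = 7396$)
$n{\left(o,P \right)} = \frac{P + o}{2 o}$
$\left(n{\left(198,200 \right)} + 48609\right) \left(L - 44791\right) = \left(\frac{200 + 198}{2 \cdot 198} + 48609\right) \left(7396 - 44791\right) = \left(\frac{1}{2} \cdot \frac{1}{198} \cdot 398 + 48609\right) \left(-37395\right) = \left(\frac{199}{198} + 48609\right) \left(-37395\right) = \frac{9624781}{198} \left(-37395\right) = - \frac{39990965055}{22}$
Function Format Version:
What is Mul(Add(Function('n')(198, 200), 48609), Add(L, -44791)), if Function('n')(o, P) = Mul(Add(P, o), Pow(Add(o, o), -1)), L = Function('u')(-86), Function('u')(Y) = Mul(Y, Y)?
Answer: Rational(-39990965055, 22) ≈ -1.8178e+9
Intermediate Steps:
Function('u')(Y) = Pow(Y, 2)
L = 7396 (L = Pow(-86, 2) = 7396)
Function('n')(o, P) = Mul(Rational(1, 2), Pow(o, -1), Add(P, o)) (Function('n')(o, P) = Mul(Add(P, o), Pow(Mul(2, o), -1)) = Mul(Add(P, o), Mul(Rational(1, 2), Pow(o, -1))) = Mul(Rational(1, 2), Pow(o, -1), Add(P, o)))
Mul(Add(Function('n')(198, 200), 48609), Add(L, -44791)) = Mul(Add(Mul(Rational(1, 2), Pow(198, -1), Add(200, 198)), 48609), Add(7396, -44791)) = Mul(Add(Mul(Rational(1, 2), Rational(1, 198), 398), 48609), -37395) = Mul(Add(Rational(199, 198), 48609), -37395) = Mul(Rational(9624781, 198), -37395) = Rational(-39990965055, 22)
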